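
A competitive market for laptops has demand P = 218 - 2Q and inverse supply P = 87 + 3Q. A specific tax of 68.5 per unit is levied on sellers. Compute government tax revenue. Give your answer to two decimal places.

Without the tax, 218 - 2Q = 87 + 3Q so Q* = 26.2 and P* = 165.6.
With the tax, sellers need 68.5 more per unit: 218 - 2Q = 87 + 3Q + 68.5, so Q_t = 12.5. Buyers pay P_b = 193; sellers receive P_s = P_b - 68.5 = 124.5.
Revenue is the tax times quantity traded: 68.5 x 12.5 = 856.25.

856.25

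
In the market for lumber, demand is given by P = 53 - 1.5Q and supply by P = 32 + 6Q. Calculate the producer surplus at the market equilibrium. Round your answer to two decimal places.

Equilibrium: 53 - 1.5Q = 32 + 6Q, so Q* = 2.8 and P* = 48.8.
Producer surplus is the triangle above supply below P*: (1/2)(2.8)(48.8 - 32) = (1/2)(2.8)(16.8) = 23.52.

23.52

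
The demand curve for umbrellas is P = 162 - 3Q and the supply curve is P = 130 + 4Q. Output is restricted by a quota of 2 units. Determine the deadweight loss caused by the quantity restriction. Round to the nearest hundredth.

23.14

Without the quota, 162 - 3Q = 130 + 4Q gives Q* = 4.5714.
At Q = 2 the demand price is 162 - 3(2) = 156 and the supply price is 130 + 4(2) = 138.
DWL = (1/2)(gap between curves at 2) x (Q* - 2) = (1/2)(18)(2.5714) = 23.1429.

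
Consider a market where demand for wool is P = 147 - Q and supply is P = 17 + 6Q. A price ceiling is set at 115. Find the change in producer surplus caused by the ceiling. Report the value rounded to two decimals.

Without the control, 147 - Q = 17 + 6Q so Q* = 18.5714 and P* = 128.4286.
At the ceiling price 115, quantity supplied is (115 - 17)/6 = 16.3333; supply is the short side, so Q = 16.3333 trades at P = 115.
PS goes from (1/2)(18.5714)(111.4286) = 1034.6939 to 800.3333 (computed as (115 - 17)(16.3333) - (1/2)(6)(16.3333)^2), a change of -234.3605.

-234.36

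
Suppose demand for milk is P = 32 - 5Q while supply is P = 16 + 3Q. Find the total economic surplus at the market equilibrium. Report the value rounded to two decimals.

Equilibrium: 32 - 5Q = 16 + 3Q, so Q* = 2 and P* = 22.
CS = (1/2)(2)(10) = 10 and PS = (1/2)(2)(6) = 6, so total surplus = 16.

16.00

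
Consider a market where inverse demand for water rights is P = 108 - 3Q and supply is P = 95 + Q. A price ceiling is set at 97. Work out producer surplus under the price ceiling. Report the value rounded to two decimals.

2.00

Free-market equilibrium: 108 - 3Q = 95 + Q gives Q* = 3.25, P* = 98.25.
At the ceiling price 97, quantity supplied is (97 - 95)/1 = 2; supply is the short side, so Q = 2 trades at P = 97.
PS is the triangle above supply below 97: (1/2)(2)(97 - 95) = 2.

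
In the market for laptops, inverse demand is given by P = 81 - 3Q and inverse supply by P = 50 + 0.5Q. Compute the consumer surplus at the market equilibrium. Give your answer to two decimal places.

117.67

Equilibrium: 81 - 3Q = 50 + 0.5Q, so Q* = 8.8571 and P* = 54.4286.
Consumer surplus is the triangle under demand above P*: (1/2)(8.8571)(81 - 54.4286) = (1/2)(8.8571)(26.5714) = 117.6735.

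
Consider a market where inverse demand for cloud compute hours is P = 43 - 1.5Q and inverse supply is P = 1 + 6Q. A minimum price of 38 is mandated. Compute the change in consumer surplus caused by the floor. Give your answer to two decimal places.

Free-market equilibrium: 43 - 1.5Q = 1 + 6Q gives Q* = 5.6, P* = 34.6.
At the floor price 38, quantity demanded is (43 - 38)/1.5 = 3.3333; demand is the short side, so Q = 3.3333 trades at P = 38.
CS goes from (1/2)(5.6)(8.4) = 23.52 to 8.3333 (computed as (43 - 38)(3.3333) - (1/2)(1.5)(3.3333)^2), a change of -15.1867.

-15.19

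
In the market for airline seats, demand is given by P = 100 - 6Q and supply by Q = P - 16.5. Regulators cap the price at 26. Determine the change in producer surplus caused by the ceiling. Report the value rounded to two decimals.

Rewriting supply in inverse form: P = 16.5 + Q.
Free-market equilibrium: 100 - 6Q = 16.5 + Q gives Q* = 11.9286, P* = 28.4286.
At the ceiling price 26, quantity supplied is (26 - 16.5)/1 = 9.5; supply is the short side, so Q = 9.5 trades at P = 26.
PS goes from (1/2)(11.9286)(11.9286) = 71.1454 to 45.125 (computed as (26 - 16.5)(9.5) - (1/2)(1)(9.5)^2), a change of -26.0204.

-26.02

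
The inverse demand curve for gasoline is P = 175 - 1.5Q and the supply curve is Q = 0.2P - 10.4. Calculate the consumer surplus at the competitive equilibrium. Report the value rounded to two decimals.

Rewriting supply in inverse form: P = 52 + 5Q.
Set 175 - 1.5Q = 52 + 5Q, which gives 123 = 6.5Q, so Q* = 18.9231 and P* = 175 - 1.5(18.9231) = 146.6154.
CS is the area between the demand curve and P* from 0 to Q*: (1/2)(18.9231)(28.3846) = 268.5621.

268.56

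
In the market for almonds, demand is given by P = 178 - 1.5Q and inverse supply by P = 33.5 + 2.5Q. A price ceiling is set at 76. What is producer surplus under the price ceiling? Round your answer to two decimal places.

361.25

Free-market equilibrium: 178 - 1.5Q = 33.5 + 2.5Q gives Q* = 36.125, P* = 123.8125.
At P = 76, sellers supply (76 - 33.5)/2.5 = 17 while buyers want more, so the quantity traded is 17 at price 76.
PS is the triangle above supply below 76: (1/2)(17)(76 - 33.5) = 361.25.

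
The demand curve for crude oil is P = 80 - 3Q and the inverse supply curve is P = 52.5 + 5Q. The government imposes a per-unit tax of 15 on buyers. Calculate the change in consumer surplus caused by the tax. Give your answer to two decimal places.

-14.06

Without the tax, 80 - 3Q = 52.5 + 5Q so Q* = 3.4375 and P* = 69.6875.
With the tax, buyers' net willingness to pay falls by 15: (80 - 15) - 3Q = 52.5 + 5Q, so Q_t = 1.5625. Buyers pay P_b = 75.3125; sellers receive P_s = P_b - 15 = 60.3125.
CS falls from (1/2)(3.4375)(10.3125) = 17.7246 to (1/2)(1.5625)(4.6875) = 3.6621, a change of -14.0625.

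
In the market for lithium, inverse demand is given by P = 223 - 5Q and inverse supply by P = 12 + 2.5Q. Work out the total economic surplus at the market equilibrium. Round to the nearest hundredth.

Set 223 - 5Q = 12 + 2.5Q, which gives 211 = 7.5Q, so Q* = 28.1333 and P* = 223 - 5(28.1333) = 82.3333.
CS = (1/2)(28.1333)(140.6667) = 1978.7111 and PS = (1/2)(28.1333)(70.3333) = 989.3556, so total surplus = 2968.0667.

2968.07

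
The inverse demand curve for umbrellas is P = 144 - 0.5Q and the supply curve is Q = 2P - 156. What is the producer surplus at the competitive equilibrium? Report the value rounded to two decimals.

Rewriting supply in inverse form: P = 78 + 0.5Q.
Set 144 - 0.5Q = 78 + 0.5Q, which gives 66 = 1Q, so Q* = 66 and P* = 144 - 0.5(66) = 111.
Producer surplus is the triangle above supply below P*: (1/2)(66)(111 - 78) = (1/2)(66)(33) = 1089.

1089.00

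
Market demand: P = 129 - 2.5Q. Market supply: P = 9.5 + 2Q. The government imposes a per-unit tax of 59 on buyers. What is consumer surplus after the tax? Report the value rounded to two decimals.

225.94

Without the tax, 129 - 2.5Q = 9.5 + 2Q so Q* = 26.5556 and P* = 62.6111.
A tax on buyers shifts demand down by 59: (129 - 59) - 2.5Q = 9.5 + 2Q, so Q_t = 13.4444. Buyers pay P_b = 95.3889; sellers receive P_s = P_b - 59 = 36.3889.
Consumer surplus is the triangle under demand above P_b: (1/2)(13.4444)(129 - 95.3889) = 225.9414.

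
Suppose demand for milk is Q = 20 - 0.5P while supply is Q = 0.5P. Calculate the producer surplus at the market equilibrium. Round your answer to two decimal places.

Rewriting demand in inverse form: P = 40 - 2Q.
Rewriting supply in inverse form: P = 2Q.
Set 40 - 2Q = 2Q, which gives 40 = 4Q, so Q* = 10 and P* = 40 - 2(10) = 20.
Producer surplus is the triangle above supply below P*: (1/2)(10)(20 - 0) = (1/2)(10)(20) = 100.

100.00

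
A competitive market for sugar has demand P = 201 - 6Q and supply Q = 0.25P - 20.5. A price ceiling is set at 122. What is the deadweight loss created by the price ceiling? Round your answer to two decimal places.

18.05

Rewriting supply in inverse form: P = 82 + 4Q.
Free-market equilibrium: 201 - 6Q = 82 + 4Q gives Q* = 11.9, P* = 129.6.
At P = 122, sellers supply (122 - 82)/4 = 10 while buyers want more, so the quantity traded is 10 at price 122.
The lost-trades triangle has base Q* - 10 = 1.9 and height equal to the gap between the curves at Q = 10, which is 141 - 122 = 19. DWL = (1/2)(1.9)(19) = 18.05.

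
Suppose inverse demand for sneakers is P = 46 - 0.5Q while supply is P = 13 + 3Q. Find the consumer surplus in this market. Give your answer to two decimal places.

Set 46 - 0.5Q = 13 + 3Q, which gives 33 = 3.5Q, so Q* = 9.4286 and P* = 46 - 0.5(9.4286) = 41.2857.
The demand choke price is 46, so CS = (1/2)(Q*)(46 - P*) = (1/2)(9.4286)(4.7143) = 22.2245.

22.22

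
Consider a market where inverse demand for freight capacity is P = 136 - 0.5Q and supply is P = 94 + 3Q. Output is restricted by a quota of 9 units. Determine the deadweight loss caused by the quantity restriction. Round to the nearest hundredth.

Without the quota, 136 - 0.5Q = 94 + 3Q gives Q* = 12.
At Q = 9 the demand price is 136 - 0.5(9) = 131.5 and the supply price is 94 + 3(9) = 121.
Deadweight loss is the triangle between the curves from 9 to 12: (1/2)(131.5 - 121)(12 - 9) = 15.75.

15.75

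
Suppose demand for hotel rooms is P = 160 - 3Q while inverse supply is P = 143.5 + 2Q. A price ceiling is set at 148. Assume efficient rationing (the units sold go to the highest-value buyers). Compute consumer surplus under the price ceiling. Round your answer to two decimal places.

19.41

Free-market equilibrium: 160 - 3Q = 143.5 + 2Q gives Q* = 3.3, P* = 150.1.
At P = 148, sellers supply (148 - 143.5)/2 = 2.25 while buyers want more, so the quantity traded is 2.25 at price 148.
The demand price at Q = 2.25 is 153.25. CS is the trapezoid between demand and 148 over [0, 2.25]: (1/2)[(160 - 148) + (153.25 - 148)](2.25) = 19.4062.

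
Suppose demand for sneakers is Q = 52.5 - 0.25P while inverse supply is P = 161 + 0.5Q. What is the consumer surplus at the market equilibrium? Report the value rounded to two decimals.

237.14

Rewriting demand in inverse form: P = 210 - 4Q.
Set 210 - 4Q = 161 + 0.5Q, which gives 49 = 4.5Q, so Q* = 10.8889 and P* = 210 - 4(10.8889) = 166.4444.
The demand choke price is 210, so CS = (1/2)(Q*)(210 - P*) = (1/2)(10.8889)(43.5556) = 237.1358.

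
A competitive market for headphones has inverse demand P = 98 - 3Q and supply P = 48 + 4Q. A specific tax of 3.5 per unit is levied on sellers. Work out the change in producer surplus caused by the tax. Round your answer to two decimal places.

-13.79

Without the tax, 98 - 3Q = 48 + 4Q so Q* = 7.1429 and P* = 76.5714.
With the tax, sellers need 3.5 more per unit: 98 - 3Q = 48 + 4Q + 3.5, so Q_t = 6.6429. Buyers pay P_b = 78.0714; sellers receive P_s = P_b - 3.5 = 74.5714.
Producers lose the trapezoid between P_s and P* out to Q_t plus the triangle from Q_t to Q*: change in PS = 88.2551 - 102.0408 = -13.7857.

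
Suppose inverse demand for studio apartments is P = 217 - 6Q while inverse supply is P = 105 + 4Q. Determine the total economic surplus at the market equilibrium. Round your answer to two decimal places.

Set 217 - 6Q = 105 + 4Q, which gives 112 = 10Q, so Q* = 11.2 and P* = 217 - 6(11.2) = 149.8.
CS = (1/2)(11.2)(67.2) = 376.32 and PS = (1/2)(11.2)(44.8) = 250.88, so total surplus = 627.2.

627.20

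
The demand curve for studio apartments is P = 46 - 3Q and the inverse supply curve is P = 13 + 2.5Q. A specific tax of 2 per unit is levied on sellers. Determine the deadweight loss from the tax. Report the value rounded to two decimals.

Without the tax, 46 - 3Q = 13 + 2.5Q so Q* = 6 and P* = 28.
With the tax, sellers need 2 more per unit: 46 - 3Q = 13 + 2.5Q + 2, so Q_t = 5.6364. Buyers pay P_b = 29.0909; sellers receive P_s = P_b - 2 = 27.0909.
Deadweight loss is the triangle between the curves from Q_t to Q*: (1/2)(6 - 5.6364)(2) = 0.3636.

0.36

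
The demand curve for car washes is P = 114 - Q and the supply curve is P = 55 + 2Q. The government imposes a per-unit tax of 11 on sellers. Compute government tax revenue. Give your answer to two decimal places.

176.00

Pre-tax equilibrium: 114 - Q = 55 + 2Q gives Q* = 19.6667, P* = 94.3333.
A tax on sellers shifts supply up by 11: 114 - Q = 55 + 2Q + 11, so Q_t = 16. Buyers pay P_b = 98; sellers receive P_s = P_b - 11 = 87.
Revenue is the tax times quantity traded: 11 x 16 = 176.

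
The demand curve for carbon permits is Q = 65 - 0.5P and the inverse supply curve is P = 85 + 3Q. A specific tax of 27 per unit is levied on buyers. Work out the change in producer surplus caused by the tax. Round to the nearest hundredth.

Rewriting demand in inverse form: P = 130 - 2Q.
Pre-tax equilibrium: 130 - 2Q = 85 + 3Q gives Q* = 9, P* = 112.
A tax on buyers shifts demand down by 27: (130 - 27) - 2Q = 85 + 3Q, so Q_t = 3.6. Buyers pay P_b = 122.8; sellers receive P_s = P_b - 27 = 95.8.
PS falls from (1/2)(9)(27) = 121.5 to (1/2)(3.6)(10.8) = 19.44, a change of -102.06.

-102.06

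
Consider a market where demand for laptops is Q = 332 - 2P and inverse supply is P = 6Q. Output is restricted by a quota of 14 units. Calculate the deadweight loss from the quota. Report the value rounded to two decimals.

432.69

Rewriting demand in inverse form: P = 166 - 0.5Q.
Without the quota, 166 - 0.5Q = 6Q gives Q* = 25.5385.
At Q = 14 the demand price is 166 - 0.5(14) = 159 and the supply price is 0 + 6(14) = 84.
Deadweight loss is the triangle between the curves from 14 to 25.5385: (1/2)(159 - 84)(25.5385 - 14) = 432.6923.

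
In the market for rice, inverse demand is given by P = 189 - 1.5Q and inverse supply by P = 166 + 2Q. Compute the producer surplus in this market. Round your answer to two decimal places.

Set 189 - 1.5Q = 166 + 2Q, which gives 23 = 3.5Q, so Q* = 6.5714 and P* = 189 - 1.5(6.5714) = 179.1429.
PS is the area between P* and the supply curve from 0 to Q*: (1/2)(6.5714)(13.1429) = 43.1837.

43.18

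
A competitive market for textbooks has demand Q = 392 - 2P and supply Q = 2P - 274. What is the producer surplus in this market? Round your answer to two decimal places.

Rewriting demand in inverse form: P = 196 - 0.5Q.
Rewriting supply in inverse form: P = 137 + 0.5Q.
Setting demand equal to supply, 59 = 1Q, so Q* = 59 and P* = 166.5.
The supply curve's price intercept is 137, so PS = (1/2)(Q*)(P* - 137) = (1/2)(59)(29.5) = 870.25.

870.25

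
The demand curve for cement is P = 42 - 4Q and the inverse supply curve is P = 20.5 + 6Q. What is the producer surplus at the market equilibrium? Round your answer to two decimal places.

Setting demand equal to supply, 21.5 = 10Q, so Q* = 2.15 and P* = 33.4.
Producer surplus is the triangle above supply below P*: (1/2)(2.15)(33.4 - 20.5) = (1/2)(2.15)(12.9) = 13.8675.

13.87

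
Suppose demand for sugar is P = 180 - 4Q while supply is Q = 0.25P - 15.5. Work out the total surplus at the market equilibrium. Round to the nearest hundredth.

870.25

Rewriting supply in inverse form: P = 62 + 4Q.
Set 180 - 4Q = 62 + 4Q, which gives 118 = 8Q, so Q* = 14.75 and P* = 180 - 4(14.75) = 121.
CS = (1/2)(14.75)(59) = 435.125 and PS = (1/2)(14.75)(59) = 435.125, so total surplus = 870.25.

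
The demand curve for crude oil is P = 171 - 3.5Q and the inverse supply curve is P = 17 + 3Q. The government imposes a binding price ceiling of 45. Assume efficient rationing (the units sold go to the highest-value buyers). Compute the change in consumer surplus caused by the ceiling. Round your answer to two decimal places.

41.24

Without the control, 171 - 3.5Q = 17 + 3Q so Q* = 23.6923 and P* = 88.0769.
At the ceiling price 45, quantity supplied is (45 - 17)/3 = 9.3333; supply is the short side, so Q = 9.3333 trades at P = 45.
CS goes from (1/2)(23.6923)(82.9231) = 982.3195 to 1023.5556 (computed as (171 - 45)(9.3333) - (1/2)(3.5)(9.3333)^2), a change of 41.236.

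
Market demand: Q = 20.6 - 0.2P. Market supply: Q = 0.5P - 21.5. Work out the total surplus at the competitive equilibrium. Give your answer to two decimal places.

Rewriting demand in inverse form: P = 103 - 5Q.
Rewriting supply in inverse form: P = 43 + 2Q.
Equilibrium: 103 - 5Q = 43 + 2Q, so Q* = 8.5714 and P* = 60.1429.
Total surplus is the full triangle between the curves from 0 to Q*: (1/2)(8.5714)(103 - 43) = 257.1429.

257.14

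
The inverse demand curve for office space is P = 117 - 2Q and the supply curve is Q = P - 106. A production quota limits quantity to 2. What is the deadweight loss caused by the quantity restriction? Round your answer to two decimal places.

Rewriting supply in inverse form: P = 106 + Q.
Unrestricted equilibrium: Q* = (117 - 106)/(2 + 1) = 3.6667.
At Q = 2 the demand price is 117 - 2(2) = 113 and the supply price is 106 + (2) = 108.
Deadweight loss is the triangle between the curves from 2 to 3.6667: (1/2)(113 - 108)(3.6667 - 2) = 4.1667.

4.17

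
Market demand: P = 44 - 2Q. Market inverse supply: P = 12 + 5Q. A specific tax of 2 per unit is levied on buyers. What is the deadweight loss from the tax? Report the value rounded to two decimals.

0.29

Pre-tax equilibrium: 44 - 2Q = 12 + 5Q gives Q* = 4.5714, P* = 34.8571.
A tax on buyers shifts demand down by 2: (44 - 2) - 2Q = 12 + 5Q, so Q_t = 4.2857. Buyers pay P_b = 35.4286; sellers receive P_s = P_b - 2 = 33.4286.
Deadweight loss is the triangle between the curves from Q_t to Q*: (1/2)(4.5714 - 4.2857)(2) = 0.2857.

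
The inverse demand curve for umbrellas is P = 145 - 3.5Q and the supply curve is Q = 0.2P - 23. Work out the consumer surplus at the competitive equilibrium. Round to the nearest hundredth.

21.80

Rewriting supply in inverse form: P = 115 + 5Q.
Set 145 - 3.5Q = 115 + 5Q, which gives 30 = 8.5Q, so Q* = 3.5294 and P* = 145 - 3.5(3.5294) = 132.6471.
Consumer surplus is the triangle under demand above P*: (1/2)(3.5294)(145 - 132.6471) = (1/2)(3.5294)(12.3529) = 21.7993.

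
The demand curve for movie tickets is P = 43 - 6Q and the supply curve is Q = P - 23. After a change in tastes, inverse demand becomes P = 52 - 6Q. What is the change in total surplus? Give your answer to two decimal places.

Rewriting supply in inverse form: P = 23 + Q.
Initial equilibrium: Q_0 = 2.8571, P_0 = 25.8571; CS_0 = (1/2)(2.8571)(17.1429) = 24.4898, PS_0 = (1/2)(2.8571)(2.8571) = 4.0816.
New equilibrium: 52 - 6Q = 23 + Q gives Q_1 = 4.1429, P_1 = 27.1429; CS_1 = 51.4898, PS_1 = 8.5816.
Change in total surplus = (51.4898 + 8.5816) - (24.4898 + 4.0816) = 31.5.

31.50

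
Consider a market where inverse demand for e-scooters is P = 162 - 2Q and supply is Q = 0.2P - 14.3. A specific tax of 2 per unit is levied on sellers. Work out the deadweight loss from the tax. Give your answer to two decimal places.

Rewriting supply in inverse form: P = 71.5 + 5Q.
Pre-tax equilibrium: 162 - 2Q = 71.5 + 5Q gives Q* = 12.9286, P* = 136.1429.
With the tax, sellers need 2 more per unit: 162 - 2Q = 71.5 + 5Q + 2, so Q_t = 12.6429. Buyers pay P_b = 136.7143; sellers receive P_s = P_b - 2 = 134.7143.
The welfare triangle lost has base Q* - Q_t = 0.2857 and height t = 2, so DWL = (1/2)(0.2857)(2) = 0.2857.

0.29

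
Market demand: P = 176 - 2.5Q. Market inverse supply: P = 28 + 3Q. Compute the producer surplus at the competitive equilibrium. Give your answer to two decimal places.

1086.15

Equilibrium: 176 - 2.5Q = 28 + 3Q, so Q* = 26.9091 and P* = 108.7273.
The supply curve's price intercept is 28, so PS = (1/2)(Q*)(P* - 28) = (1/2)(26.9091)(80.7273) = 1086.1488.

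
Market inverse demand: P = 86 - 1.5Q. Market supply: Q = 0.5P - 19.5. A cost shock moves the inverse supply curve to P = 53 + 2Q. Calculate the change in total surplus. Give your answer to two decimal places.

-160.00

Rewriting supply in inverse form: P = 39 + 2Q.
Initial equilibrium: Q_0 = 13.4286, P_0 = 65.8571; CS_0 = (1/2)(13.4286)(20.1429) = 135.2449, PS_0 = (1/2)(13.4286)(26.8571) = 180.3265.
New equilibrium: 86 - 1.5Q = 53 + 2Q gives Q_1 = 9.4286, P_1 = 71.8571; CS_1 = 66.6735, PS_1 = 88.898.
Change in total surplus = (66.6735 + 88.898) - (135.2449 + 180.3265) = -160.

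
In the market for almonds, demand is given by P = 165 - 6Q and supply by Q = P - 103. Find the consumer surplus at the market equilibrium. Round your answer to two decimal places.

235.35

Rewriting supply in inverse form: P = 103 + Q.
Equilibrium: 165 - 6Q = 103 + Q, so Q* = 8.8571 and P* = 111.8571.
Consumer surplus is the triangle under demand above P*: (1/2)(8.8571)(165 - 111.8571) = (1/2)(8.8571)(53.1429) = 235.3469.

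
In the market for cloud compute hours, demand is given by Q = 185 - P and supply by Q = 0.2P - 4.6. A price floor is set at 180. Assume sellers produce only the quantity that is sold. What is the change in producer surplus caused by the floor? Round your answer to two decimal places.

Rewriting demand in inverse form: P = 185 - Q.
Rewriting supply in inverse form: P = 23 + 5Q.
Without the control, 185 - Q = 23 + 5Q so Q* = 27 and P* = 158.
At P = 180, buyers demand (185 - 180)/1 = 5 while sellers would supply more, so the quantity traded is 5 at price 180.
PS goes from (1/2)(27)(135) = 1822.5 to 722.5 (computed as (180 - 23)(5) - (1/2)(5)(5)^2), a change of -1100.

-1100.00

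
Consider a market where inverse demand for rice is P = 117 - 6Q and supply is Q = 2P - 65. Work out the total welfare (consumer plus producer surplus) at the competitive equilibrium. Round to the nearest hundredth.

Rewriting supply in inverse form: P = 32.5 + 0.5Q.
Set 117 - 6Q = 32.5 + 0.5Q, which gives 84.5 = 6.5Q, so Q* = 13 and P* = 117 - 6(13) = 39.
Total surplus is the full triangle between the curves from 0 to Q*: (1/2)(13)(117 - 32.5) = 549.25.

549.25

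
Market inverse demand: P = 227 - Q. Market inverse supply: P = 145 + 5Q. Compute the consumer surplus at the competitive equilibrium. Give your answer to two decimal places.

93.39

Setting demand equal to supply, 82 = 6Q, so Q* = 13.6667 and P* = 213.3333.
Consumer surplus is the triangle under demand above P*: (1/2)(13.6667)(227 - 213.3333) = (1/2)(13.6667)(13.6667) = 93.3889.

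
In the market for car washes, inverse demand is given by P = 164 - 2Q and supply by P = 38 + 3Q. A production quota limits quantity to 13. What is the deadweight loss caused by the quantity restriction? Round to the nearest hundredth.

372.10

Unrestricted equilibrium: Q* = (164 - 38)/(2 + 3) = 25.2.
At Q = 13 the demand price is 164 - 2(13) = 138 and the supply price is 38 + 3(13) = 77.
Deadweight loss is the triangle between the curves from 13 to 25.2: (1/2)(138 - 77)(25.2 - 13) = 372.1.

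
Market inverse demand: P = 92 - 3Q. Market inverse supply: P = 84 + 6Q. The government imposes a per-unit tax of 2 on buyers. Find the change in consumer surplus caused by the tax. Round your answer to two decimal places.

Pre-tax equilibrium: 92 - 3Q = 84 + 6Q gives Q* = 0.8889, P* = 89.3333.
With the tax, buyers' net willingness to pay falls by 2: (92 - 2) - 3Q = 84 + 6Q, so Q_t = 0.6667. Buyers pay P_b = 90; sellers receive P_s = P_b - 2 = 88.
CS falls from (1/2)(0.8889)(2.6667) = 1.1852 to (1/2)(0.6667)(2) = 0.6667, a change of -0.5185.

-0.52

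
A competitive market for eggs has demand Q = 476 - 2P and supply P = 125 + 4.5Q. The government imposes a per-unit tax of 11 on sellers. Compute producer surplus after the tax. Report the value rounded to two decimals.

Rewriting demand in inverse form: P = 238 - 0.5Q.
Pre-tax equilibrium: 238 - 0.5Q = 125 + 4.5Q gives Q* = 22.6, P* = 226.7.
With the tax, sellers need 11 more per unit: 238 - 0.5Q = 125 + 4.5Q + 11, so Q_t = 20.4. Buyers pay P_b = 227.8; sellers receive P_s = P_b - 11 = 216.8.
PS = (1/2)(Q_t)(P_s - 125) = (1/2)(20.4)(91.8) = 936.36.

936.36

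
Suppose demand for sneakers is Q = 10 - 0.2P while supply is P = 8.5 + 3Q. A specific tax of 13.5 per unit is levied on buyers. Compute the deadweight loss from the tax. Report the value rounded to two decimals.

Rewriting demand in inverse form: P = 50 - 5Q.
Pre-tax equilibrium: 50 - 5Q = 8.5 + 3Q gives Q* = 5.1875, P* = 24.0625.
A tax on buyers shifts demand down by 13.5: (50 - 13.5) - 5Q = 8.5 + 3Q, so Q_t = 3.5. Buyers pay P_b = 32.5; sellers receive P_s = P_b - 13.5 = 19.
The welfare triangle lost has base Q* - Q_t = 1.6875 and height t = 13.5, so DWL = (1/2)(1.6875)(13.5) = 11.3906.

11.39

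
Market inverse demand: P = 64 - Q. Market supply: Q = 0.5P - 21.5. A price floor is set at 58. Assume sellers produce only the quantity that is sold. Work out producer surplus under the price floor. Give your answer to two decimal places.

54.00

Rewriting supply in inverse form: P = 43 + 2Q.
Free-market equilibrium: 64 - Q = 43 + 2Q gives Q* = 7, P* = 57.
At P = 58, buyers demand (64 - 58)/1 = 6 while sellers would supply more, so the quantity traded is 6 at price 58.
The supply price at Q = 6 is 55. PS is the trapezoid between 58 and supply over [0, 6]: (1/2)[(58 - 43) + (58 - 55)](6) = 54.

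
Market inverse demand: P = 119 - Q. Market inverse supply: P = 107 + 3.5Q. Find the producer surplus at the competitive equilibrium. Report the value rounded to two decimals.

12.44

Set 119 - Q = 107 + 3.5Q, which gives 12 = 4.5Q, so Q* = 2.6667 and P* = 119 - (2.6667) = 116.3333.
The supply curve's price intercept is 107, so PS = (1/2)(Q*)(P* - 107) = (1/2)(2.6667)(9.3333) = 12.4444.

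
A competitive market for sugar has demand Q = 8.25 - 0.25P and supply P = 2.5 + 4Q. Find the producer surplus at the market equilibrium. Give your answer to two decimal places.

Rewriting demand in inverse form: P = 33 - 4Q.
Set 33 - 4Q = 2.5 + 4Q, which gives 30.5 = 8Q, so Q* = 3.8125 and P* = 33 - 4(3.8125) = 17.75.
The supply curve's price intercept is 2.5, so PS = (1/2)(Q*)(P* - 2.5) = (1/2)(3.8125)(15.25) = 29.0703.

29.07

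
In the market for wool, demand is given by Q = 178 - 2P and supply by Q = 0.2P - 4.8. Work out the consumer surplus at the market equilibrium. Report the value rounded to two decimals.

Rewriting demand in inverse form: P = 89 - 0.5Q.
Rewriting supply in inverse form: P = 24 + 5Q.
Equilibrium: 89 - 0.5Q = 24 + 5Q, so Q* = 11.8182 and P* = 83.0909.
Consumer surplus is the triangle under demand above P*: (1/2)(11.8182)(89 - 83.0909) = (1/2)(11.8182)(5.9091) = 34.9174.

34.92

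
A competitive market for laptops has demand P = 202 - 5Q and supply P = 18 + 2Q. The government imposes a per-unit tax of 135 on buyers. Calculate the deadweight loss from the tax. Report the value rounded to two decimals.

Without the tax, 202 - 5Q = 18 + 2Q so Q* = 26.2857 and P* = 70.5714.
With the tax, buyers' net willingness to pay falls by 135: (202 - 135) - 5Q = 18 + 2Q, so Q_t = 7. Buyers pay P_b = 167; sellers receive P_s = P_b - 135 = 32.
Deadweight loss is the triangle between the curves from Q_t to Q*: (1/2)(26.2857 - 7)(135) = 1301.7857.

1301.79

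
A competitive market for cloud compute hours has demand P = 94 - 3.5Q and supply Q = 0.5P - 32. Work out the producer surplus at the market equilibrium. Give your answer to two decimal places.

29.75

Rewriting supply in inverse form: P = 64 + 2Q.
Set 94 - 3.5Q = 64 + 2Q, which gives 30 = 5.5Q, so Q* = 5.4545 and P* = 94 - 3.5(5.4545) = 74.9091.
Producer surplus is the triangle above supply below P*: (1/2)(5.4545)(74.9091 - 64) = (1/2)(5.4545)(10.9091) = 29.7521.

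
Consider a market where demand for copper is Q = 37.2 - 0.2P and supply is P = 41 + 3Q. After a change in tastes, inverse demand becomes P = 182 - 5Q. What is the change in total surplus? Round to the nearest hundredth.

-71.50

Rewriting demand in inverse form: P = 186 - 5Q.
Initial equilibrium: Q_0 = 18.125, P_0 = 95.375; CS_0 = (1/2)(18.125)(90.625) = 821.2891, PS_0 = (1/2)(18.125)(54.375) = 492.7734.
New equilibrium: 182 - 5Q = 41 + 3Q gives Q_1 = 17.625, P_1 = 93.875; CS_1 = 776.6016, PS_1 = 465.9609.
Change in total surplus = (776.6016 + 465.9609) - (821.2891 + 492.7734) = -71.5.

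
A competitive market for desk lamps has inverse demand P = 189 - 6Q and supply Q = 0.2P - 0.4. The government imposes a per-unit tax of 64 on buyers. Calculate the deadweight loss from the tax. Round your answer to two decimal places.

Rewriting supply in inverse form: P = 2 + 5Q.
Without the tax, 189 - 6Q = 2 + 5Q so Q* = 17 and P* = 87.
With the tax, buyers' net willingness to pay falls by 64: (189 - 64) - 6Q = 2 + 5Q, so Q_t = 11.1818. Buyers pay P_b = 121.9091; sellers receive P_s = P_b - 64 = 57.9091.
The welfare triangle lost has base Q* - Q_t = 5.8182 and height t = 64, so DWL = (1/2)(5.8182)(64) = 186.1818.

186.18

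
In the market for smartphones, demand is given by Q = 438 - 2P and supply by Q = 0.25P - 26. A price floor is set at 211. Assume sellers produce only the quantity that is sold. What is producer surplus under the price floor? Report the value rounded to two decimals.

Rewriting demand in inverse form: P = 219 - 0.5Q.
Rewriting supply in inverse form: P = 104 + 4Q.
Free-market equilibrium: 219 - 0.5Q = 104 + 4Q gives Q* = 25.5556, P* = 206.2222.
At P = 211, buyers demand (219 - 211)/0.5 = 16 while sellers would supply more, so the quantity traded is 16 at price 211.
The supply price at Q = 16 is 168. PS is the trapezoid between 211 and supply over [0, 16]: (1/2)[(211 - 104) + (211 - 168)](16) = 1200.

1200.00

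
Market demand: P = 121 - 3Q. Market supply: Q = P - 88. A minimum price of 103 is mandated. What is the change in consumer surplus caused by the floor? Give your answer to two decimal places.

Rewriting supply in inverse form: P = 88 + Q.
Without the control, 121 - 3Q = 88 + Q so Q* = 8.25 and P* = 96.25.
At P = 103, buyers demand (121 - 103)/3 = 6 while sellers would supply more, so the quantity traded is 6 at price 103.
CS goes from (1/2)(8.25)(24.75) = 102.0938 to 54 (computed as (121 - 103)(6) - (1/2)(3)(6)^2), a change of -48.0938.

-48.09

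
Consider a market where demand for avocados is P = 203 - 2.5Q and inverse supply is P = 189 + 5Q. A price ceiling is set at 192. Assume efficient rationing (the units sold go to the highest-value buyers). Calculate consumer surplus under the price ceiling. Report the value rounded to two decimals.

6.15

Without the control, 203 - 2.5Q = 189 + 5Q so Q* = 1.8667 and P* = 198.3333.
At the ceiling price 192, quantity supplied is (192 - 189)/5 = 0.6; supply is the short side, so Q = 0.6 trades at P = 192.
The demand price at Q = 0.6 is 201.5. CS is the trapezoid between demand and 192 over [0, 0.6]: (1/2)[(203 - 192) + (201.5 - 192)](0.6) = 6.15.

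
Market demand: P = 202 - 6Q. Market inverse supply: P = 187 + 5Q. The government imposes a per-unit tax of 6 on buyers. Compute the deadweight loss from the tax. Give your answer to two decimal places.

Pre-tax equilibrium: 202 - 6Q = 187 + 5Q gives Q* = 1.3636, P* = 193.8182.
A tax on buyers shifts demand down by 6: (202 - 6) - 6Q = 187 + 5Q, so Q_t = 0.8182. Buyers pay P_b = 197.0909; sellers receive P_s = P_b - 6 = 191.0909.
Deadweight loss is the triangle between the curves from Q_t to Q*: (1/2)(1.3636 - 0.8182)(6) = 1.6364.

1.64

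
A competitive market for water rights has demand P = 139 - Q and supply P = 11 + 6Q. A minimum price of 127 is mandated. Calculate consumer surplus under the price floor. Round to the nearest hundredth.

Free-market equilibrium: 139 - Q = 11 + 6Q gives Q* = 18.2857, P* = 120.7143.
At P = 127, buyers demand (139 - 127)/1 = 12 while sellers would supply more, so the quantity traded is 12 at price 127.
CS is the triangle under demand above 127: (1/2)(12)(139 - 127) = 72.

72.00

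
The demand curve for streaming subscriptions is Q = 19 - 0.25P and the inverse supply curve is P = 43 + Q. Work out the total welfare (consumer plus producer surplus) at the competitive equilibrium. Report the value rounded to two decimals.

Rewriting demand in inverse form: P = 76 - 4Q.
Setting demand equal to supply, 33 = 5Q, so Q* = 6.6 and P* = 49.6.
CS = (1/2)(6.6)(26.4) = 87.12 and PS = (1/2)(6.6)(6.6) = 21.78, so total surplus = 108.9.

108.90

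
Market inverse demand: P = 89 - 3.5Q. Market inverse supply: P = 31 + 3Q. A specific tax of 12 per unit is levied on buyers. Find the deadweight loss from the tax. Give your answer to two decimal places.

11.08

Without the tax, 89 - 3.5Q = 31 + 3Q so Q* = 8.9231 and P* = 57.7692.
A tax on buyers shifts demand down by 12: (89 - 12) - 3.5Q = 31 + 3Q, so Q_t = 7.0769. Buyers pay P_b = 64.2308; sellers receive P_s = P_b - 12 = 52.2308.
The welfare triangle lost has base Q* - Q_t = 1.8462 and height t = 12, so DWL = (1/2)(1.8462)(12) = 11.0769.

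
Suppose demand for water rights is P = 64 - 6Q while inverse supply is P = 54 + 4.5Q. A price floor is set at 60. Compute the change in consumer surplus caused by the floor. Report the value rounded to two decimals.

-1.39

Free-market equilibrium: 64 - 6Q = 54 + 4.5Q gives Q* = 0.9524, P* = 58.2857.
At P = 60, buyers demand (64 - 60)/6 = 0.6667 while sellers would supply more, so the quantity traded is 0.6667 at price 60.
CS goes from (1/2)(0.9524)(5.7143) = 2.7211 to 1.3333 (computed as (64 - 60)(0.6667) - (1/2)(6)(0.6667)^2), a change of -1.3878.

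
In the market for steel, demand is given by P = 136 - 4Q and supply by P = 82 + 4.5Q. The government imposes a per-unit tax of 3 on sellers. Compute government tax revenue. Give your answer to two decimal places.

Without the tax, 136 - 4Q = 82 + 4.5Q so Q* = 6.3529 and P* = 110.5882.
With the tax, sellers need 3 more per unit: 136 - 4Q = 82 + 4.5Q + 3, so Q_t = 6. Buyers pay P_b = 112; sellers receive P_s = P_b - 3 = 109.
Tax revenue = t x Q_t = 3 x 6 = 18.

18.00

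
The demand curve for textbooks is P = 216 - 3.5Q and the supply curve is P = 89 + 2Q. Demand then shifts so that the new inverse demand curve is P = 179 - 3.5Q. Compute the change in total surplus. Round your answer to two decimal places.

-729.91

Initial equilibrium: Q_0 = 23.0909, P_0 = 135.1818; CS_0 = (1/2)(23.0909)(80.8182) = 933.0826, PS_0 = (1/2)(23.0909)(46.1818) = 533.1901.
New equilibrium: 179 - 3.5Q = 89 + 2Q gives Q_1 = 16.3636, P_1 = 121.7273; CS_1 = 468.595, PS_1 = 267.7686.
Change in total surplus = (468.595 + 267.7686) - (933.0826 + 533.1901) = -729.9091.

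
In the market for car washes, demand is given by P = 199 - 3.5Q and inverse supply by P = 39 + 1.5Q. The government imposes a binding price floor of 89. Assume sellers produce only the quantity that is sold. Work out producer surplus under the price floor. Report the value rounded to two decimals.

830.61

Free-market equilibrium: 199 - 3.5Q = 39 + 1.5Q gives Q* = 32, P* = 87.
At P = 89, buyers demand (199 - 89)/3.5 = 31.4286 while sellers would supply more, so the quantity traded is 31.4286 at price 89.
The supply price at Q = 31.4286 is 86.1429. PS is the trapezoid between 89 and supply over [0, 31.4286]: (1/2)[(89 - 39) + (89 - 86.1429)](31.4286) = 830.6122.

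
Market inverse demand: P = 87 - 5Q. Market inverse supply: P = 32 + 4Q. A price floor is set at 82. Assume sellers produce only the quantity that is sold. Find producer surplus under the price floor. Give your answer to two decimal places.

Without the control, 87 - 5Q = 32 + 4Q so Q* = 6.1111 and P* = 56.4444.
At P = 82, buyers demand (87 - 82)/5 = 1 while sellers would supply more, so the quantity traded is 1 at price 82.
The supply price at Q = 1 is 36. PS is the trapezoid between 82 and supply over [0, 1]: (1/2)[(82 - 32) + (82 - 36)](1) = 48.

48.00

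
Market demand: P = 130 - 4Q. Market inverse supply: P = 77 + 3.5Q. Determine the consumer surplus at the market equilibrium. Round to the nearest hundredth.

Set 130 - 4Q = 77 + 3.5Q, which gives 53 = 7.5Q, so Q* = 7.0667 and P* = 130 - 4(7.0667) = 101.7333.
Consumer surplus is the triangle under demand above P*: (1/2)(7.0667)(130 - 101.7333) = (1/2)(7.0667)(28.2667) = 99.8756.

99.88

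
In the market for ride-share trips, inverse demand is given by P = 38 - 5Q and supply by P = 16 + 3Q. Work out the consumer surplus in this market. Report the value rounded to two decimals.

18.91

Set 38 - 5Q = 16 + 3Q, which gives 22 = 8Q, so Q* = 2.75 and P* = 38 - 5(2.75) = 24.25.
CS is the area between the demand curve and P* from 0 to Q*: (1/2)(2.75)(13.75) = 18.9062.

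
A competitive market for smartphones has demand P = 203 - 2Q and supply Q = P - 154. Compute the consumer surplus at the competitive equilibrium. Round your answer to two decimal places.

Rewriting supply in inverse form: P = 154 + Q.
Setting demand equal to supply, 49 = 3Q, so Q* = 16.3333 and P* = 170.3333.
The demand choke price is 203, so CS = (1/2)(Q*)(203 - P*) = (1/2)(16.3333)(32.6667) = 266.7778.

266.78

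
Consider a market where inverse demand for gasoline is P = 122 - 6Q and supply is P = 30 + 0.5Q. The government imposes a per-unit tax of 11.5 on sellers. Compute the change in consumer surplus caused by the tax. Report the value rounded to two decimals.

-140.86

Pre-tax equilibrium: 122 - 6Q = 30 + 0.5Q gives Q* = 14.1538, P* = 37.0769.
A tax on sellers shifts supply up by 11.5: 122 - 6Q = 30 + 0.5Q + 11.5, so Q_t = 12.3846. Buyers pay P_b = 47.6923; sellers receive P_s = P_b - 11.5 = 36.1923.
Consumers lose the trapezoid between P* and P_b out to Q_t plus the triangle from Q_t to Q*: change in CS = 460.1361 - 600.9941 = -140.858.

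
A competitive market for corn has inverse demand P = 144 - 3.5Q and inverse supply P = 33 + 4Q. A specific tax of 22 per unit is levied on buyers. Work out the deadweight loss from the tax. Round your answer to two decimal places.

Pre-tax equilibrium: 144 - 3.5Q = 33 + 4Q gives Q* = 14.8, P* = 92.2.
A tax on buyers shifts demand down by 22: (144 - 22) - 3.5Q = 33 + 4Q, so Q_t = 11.8667. Buyers pay P_b = 102.4667; sellers receive P_s = P_b - 22 = 80.4667.
Deadweight loss is the triangle between the curves from Q_t to Q*: (1/2)(14.8 - 11.8667)(22) = 32.2667.

32.27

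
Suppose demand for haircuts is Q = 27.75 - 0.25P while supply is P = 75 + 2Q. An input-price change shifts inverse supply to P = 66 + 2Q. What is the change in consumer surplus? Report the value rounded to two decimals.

40.50

Rewriting demand in inverse form: P = 111 - 4Q.
Initial equilibrium: Q_0 = 6, P_0 = 87; CS_0 = (1/2)(6)(24) = 72, PS_0 = (1/2)(6)(12) = 36.
New equilibrium: 111 - 4Q = 66 + 2Q gives Q_1 = 7.5, P_1 = 81; CS_1 = 112.5, PS_1 = 56.25.
Change in consumer surplus = 112.5 - 72 = 40.5.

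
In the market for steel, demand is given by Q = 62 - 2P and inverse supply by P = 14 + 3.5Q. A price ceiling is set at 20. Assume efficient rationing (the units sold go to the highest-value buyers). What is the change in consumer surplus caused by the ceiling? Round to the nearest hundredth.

Rewriting demand in inverse form: P = 31 - 0.5Q.
Without the control, 31 - 0.5Q = 14 + 3.5Q so Q* = 4.25 and P* = 28.875.
At the ceiling price 20, quantity supplied is (20 - 14)/3.5 = 1.7143; supply is the short side, so Q = 1.7143 trades at P = 20.
CS goes from (1/2)(4.25)(2.125) = 4.5156 to 18.1224 (computed as (31 - 20)(1.7143) - (1/2)(0.5)(1.7143)^2), a change of 13.6068.

13.61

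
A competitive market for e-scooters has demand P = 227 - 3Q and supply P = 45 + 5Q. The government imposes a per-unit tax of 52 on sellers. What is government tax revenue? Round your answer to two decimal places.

845.00

Pre-tax equilibrium: 227 - 3Q = 45 + 5Q gives Q* = 22.75, P* = 158.75.
With the tax, sellers need 52 more per unit: 227 - 3Q = 45 + 5Q + 52, so Q_t = 16.25. Buyers pay P_b = 178.25; sellers receive P_s = P_b - 52 = 126.25.
Revenue is the tax times quantity traded: 52 x 16.25 = 845.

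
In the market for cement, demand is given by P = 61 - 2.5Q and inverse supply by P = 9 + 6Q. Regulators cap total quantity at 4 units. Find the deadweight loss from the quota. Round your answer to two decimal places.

19.06

Unrestricted equilibrium: Q* = (61 - 9)/(2.5 + 6) = 6.1176.
At Q = 4 the demand price is 61 - 2.5(4) = 51 and the supply price is 9 + 6(4) = 33.
Deadweight loss is the triangle between the curves from 4 to 6.1176: (1/2)(51 - 33)(6.1176 - 4) = 19.0588.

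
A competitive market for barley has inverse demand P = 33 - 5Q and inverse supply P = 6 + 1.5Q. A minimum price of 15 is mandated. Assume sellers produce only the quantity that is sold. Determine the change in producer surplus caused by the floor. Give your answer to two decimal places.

Without the control, 33 - 5Q = 6 + 1.5Q so Q* = 4.1538 and P* = 12.2308.
At P = 15, buyers demand (33 - 15)/5 = 3.6 while sellers would supply more, so the quantity traded is 3.6 at price 15.
PS goes from (1/2)(4.1538)(6.2308) = 12.9408 to 22.68 (computed as (15 - 6)(3.6) - (1/2)(1.5)(3.6)^2), a change of 9.7392.

9.74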